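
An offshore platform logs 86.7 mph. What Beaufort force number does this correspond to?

86.7 mph = 38.8 m/s, which is Beaufort 12 (hurricane force, ≥32.7 m/s).

Beaufort force 12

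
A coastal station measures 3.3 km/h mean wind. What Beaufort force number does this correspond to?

Beaufort force 1

3.3 km/h = 0.9 m/s, which is Beaufort 1 (light air, 0.3–1.5 m/s).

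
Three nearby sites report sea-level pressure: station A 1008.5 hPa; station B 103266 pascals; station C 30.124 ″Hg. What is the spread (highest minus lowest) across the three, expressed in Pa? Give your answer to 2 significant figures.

2400 Pa

station A: 1008.5 hPa = 100850.00 Pa.
station C: 30.124 inHg = 102011.58 Pa.
Spread: 103266.00 − 100850.00 = 2400 Pa.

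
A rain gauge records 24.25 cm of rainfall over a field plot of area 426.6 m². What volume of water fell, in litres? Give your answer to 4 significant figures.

103500 litres

Depth: 24.25 cm × 10 = 242.5 mm.
1 mm over 1 m² is 1 L, so volume = 242.5 × 426.6 = 103450.5 L ≈ 103500 L.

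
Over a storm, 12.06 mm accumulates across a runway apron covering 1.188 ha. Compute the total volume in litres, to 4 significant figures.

143300 litres

Area: 1.188 ha = 11880 m².
1 mm over 1 m² is 1 L, so volume = 12.06 × 11880 = 143272.8 L ≈ 143300 L.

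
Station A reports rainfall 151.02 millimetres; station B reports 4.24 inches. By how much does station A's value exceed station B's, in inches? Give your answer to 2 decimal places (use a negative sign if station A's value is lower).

1.71 in

station A: 151.02 mm = 5.9457 in.
Difference: 5.9457 − 4.2400 = 1.71 in.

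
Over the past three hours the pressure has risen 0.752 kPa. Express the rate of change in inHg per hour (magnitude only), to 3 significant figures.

0.752 kPa / 3 h × 0.2953 inHg/kPa = 0.0740 inHg/h.

0.0740 inHg per hour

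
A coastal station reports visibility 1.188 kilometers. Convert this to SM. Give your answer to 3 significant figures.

1 km = 0.621371 SM, so 1.188 × 0.621371 = 0.738 SM.

0.738 SM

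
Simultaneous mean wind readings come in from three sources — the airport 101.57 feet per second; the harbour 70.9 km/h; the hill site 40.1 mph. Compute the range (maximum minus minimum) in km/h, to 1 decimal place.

the airport: 101.57 ft/s = 111.451 km/h.
the hill site: 40.1 mph = 64.535 km/h.
Spread: 111.451 − 64.535 = 46.9 km/h.

46.9 km/h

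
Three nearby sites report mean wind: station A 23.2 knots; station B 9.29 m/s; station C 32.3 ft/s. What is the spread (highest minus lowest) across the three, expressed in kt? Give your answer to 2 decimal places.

station B: 9.29 m/s = 18.0583 kt.
station C: 32.3 ft/s = 19.1372 kt.
Spread: 23.2000 − 18.0583 = 5.14 kt.

5.14 kt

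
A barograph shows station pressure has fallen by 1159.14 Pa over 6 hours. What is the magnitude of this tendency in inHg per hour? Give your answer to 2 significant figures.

0.057 inHg per hour

1159.14 Pa / 6 h × 0.0002953 inHg/Pa = 0.057 inHg/h.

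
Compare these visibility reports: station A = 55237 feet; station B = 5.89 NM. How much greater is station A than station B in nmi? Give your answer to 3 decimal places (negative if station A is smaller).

station A: 55237 ft = 9.09084 nmi.
Difference: 9.09084 − 5.89000 = 3.201 nmi.

3.201 nmi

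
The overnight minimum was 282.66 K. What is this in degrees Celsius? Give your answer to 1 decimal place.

°C = 282.66 − 273.15 = 9.5 °C.

9.5 °C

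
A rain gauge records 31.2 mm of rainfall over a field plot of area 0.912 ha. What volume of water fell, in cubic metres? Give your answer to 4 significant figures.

Area: 0.912 ha = 9120 m².
1 mm over 1 m² is 1 L, so volume = 31.2 × 9120 = 284544 L = 284.5 m³.

284.5 cubic metres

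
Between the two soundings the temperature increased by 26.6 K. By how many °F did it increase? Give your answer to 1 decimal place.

47.9 °F

Converting a difference, only the 9/5 scale factor applies: Δ°F = 26.6 × 1.8 = 47.9 °F.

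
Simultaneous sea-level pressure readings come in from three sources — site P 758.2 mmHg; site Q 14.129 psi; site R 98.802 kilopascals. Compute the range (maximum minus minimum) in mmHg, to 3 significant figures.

site Q: 14.129 psi = 730.680 mmHg.
site R: 98.802 kPa = 741.076 mmHg.
Spread: 758.200 − 730.680 = 27.5 mmHg.

27.5 mmHg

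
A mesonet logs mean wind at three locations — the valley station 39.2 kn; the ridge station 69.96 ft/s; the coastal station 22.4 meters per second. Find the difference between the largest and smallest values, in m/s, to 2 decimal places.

2.23 m/s

the valley station: 39.2 kt = 20.1662 m/s.
the ridge station: 69.96 ft/s = 21.3238 m/s.
Spread: 22.4000 − 20.1662 = 2.23 m/s.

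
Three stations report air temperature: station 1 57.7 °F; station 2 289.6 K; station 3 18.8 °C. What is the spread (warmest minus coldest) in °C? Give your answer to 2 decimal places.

4.52 °C

station 1: 57.7 °F = 14.278 °C.
station 2: 289.6 K = 16.450 °C.
Spread: 18.800 − 14.278 = 4.522 °C.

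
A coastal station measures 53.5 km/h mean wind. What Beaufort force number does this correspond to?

53.5 km/h = 14.9 m/s, which is Beaufort 7 (near gale, 13.9–17.1 m/s).

Beaufort force 7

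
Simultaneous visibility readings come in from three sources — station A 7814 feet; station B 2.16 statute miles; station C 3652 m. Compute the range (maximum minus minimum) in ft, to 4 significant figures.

4168 ft

station B: 2.16 SM = 11404.80 ft.
station C: 3652 m = 11981.63 ft.
Spread: 11981.63 − 7814.00 = 4168 ft.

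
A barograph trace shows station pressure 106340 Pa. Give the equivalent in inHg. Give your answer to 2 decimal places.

1 Pa = 0.0002953 inHg, so 106340 × 0.0002953 = 31.40 inHg.

31.40 inHg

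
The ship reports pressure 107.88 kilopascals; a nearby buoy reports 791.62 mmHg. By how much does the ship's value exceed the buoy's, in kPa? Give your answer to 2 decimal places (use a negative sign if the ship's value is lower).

2.34 kPa

the buoy: 791.62 mmHg = 105.5407 kPa.
Difference: 107.8800 − 105.5407 = 2.34 kPa.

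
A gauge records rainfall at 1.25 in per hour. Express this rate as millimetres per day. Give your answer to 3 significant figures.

1.25 in/hour × 25.4 mm/in × 24 hour/day = 762 mm/day.

762 mm/day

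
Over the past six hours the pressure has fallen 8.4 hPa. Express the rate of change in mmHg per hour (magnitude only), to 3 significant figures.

1.05 mmHg per hour

8.4 hPa / 6 h × 0.750062 mmHg/hPa = 1.05 mmHg/h.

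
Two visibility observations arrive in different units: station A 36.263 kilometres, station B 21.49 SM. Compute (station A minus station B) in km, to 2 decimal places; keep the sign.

station B: 21.49 SM = 34.5848 km.
Difference: 36.2630 − 34.5848 = 1.68 km.

1.68 km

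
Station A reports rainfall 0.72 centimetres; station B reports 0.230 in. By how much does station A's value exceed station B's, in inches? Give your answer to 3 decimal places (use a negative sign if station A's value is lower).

0.053 in

station A: 0.72 cm = 0.28346 in.
Difference: 0.28346 − 0.23000 = 0.053 in.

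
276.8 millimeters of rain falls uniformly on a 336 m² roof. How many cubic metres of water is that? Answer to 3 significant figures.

93.0 cubic metres

1 mm over 1 m² is 1 L, so volume = 276.8 × 336 = 93004.8 L = 93.0 m³.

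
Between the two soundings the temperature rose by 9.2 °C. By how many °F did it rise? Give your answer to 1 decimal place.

16.6 °F

Converting a difference, only the 9/5 scale factor applies: Δ°F = 9.2 × 1.8 = 16.6 °F.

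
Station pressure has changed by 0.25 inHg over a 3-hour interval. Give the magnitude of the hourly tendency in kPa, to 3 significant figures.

0.282 kPa per hour

0.25 inHg / 3 h × 3.38639 kPa/inHg = 0.282 kPa/h.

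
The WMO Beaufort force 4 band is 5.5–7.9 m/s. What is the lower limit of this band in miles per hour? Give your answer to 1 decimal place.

5.5–7.9 m/s × 2.237 = 12.3–17.7 mph.

12.3 mph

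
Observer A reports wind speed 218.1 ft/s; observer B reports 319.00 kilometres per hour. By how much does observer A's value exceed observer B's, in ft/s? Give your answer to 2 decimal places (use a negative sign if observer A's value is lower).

-72.62 ft/s

observer B: 319.00 km/h = 290.7189 ft/s.
Difference: 218.1000 − 290.7189 = -72.62 ft/s.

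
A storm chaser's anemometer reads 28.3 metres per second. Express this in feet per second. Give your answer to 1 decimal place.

92.8 ft/s

1 m/s = 3.28084 ft/s, so 28.3 × 3.28084 = 92.8 ft/s.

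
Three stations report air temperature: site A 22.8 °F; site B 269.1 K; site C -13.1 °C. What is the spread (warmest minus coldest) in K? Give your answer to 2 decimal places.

9.05 K

site A: 22.8 °F = -5.111 °C.
site B: 269.1 K = -4.050 °C.
Spread: (-4.050) − (-13.100) = 9.050 °C.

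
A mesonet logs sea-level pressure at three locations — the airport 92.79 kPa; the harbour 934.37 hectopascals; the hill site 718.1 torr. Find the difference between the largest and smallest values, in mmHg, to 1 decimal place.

22.1 mmHg

the airport: 92.79 kPa = 695.982 mmHg.
the harbour: 934.37 hPa = 700.835 mmHg.
Spread: 718.100 − 695.982 = 22.1 mmHg.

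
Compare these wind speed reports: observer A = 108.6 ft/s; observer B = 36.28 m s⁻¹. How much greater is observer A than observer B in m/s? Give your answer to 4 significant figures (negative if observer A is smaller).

-3.179 m/s

observer A: 108.6 ft/s = 33.10128 m/s.
Difference: 33.10128 − 36.28000 = -3.179 m/s.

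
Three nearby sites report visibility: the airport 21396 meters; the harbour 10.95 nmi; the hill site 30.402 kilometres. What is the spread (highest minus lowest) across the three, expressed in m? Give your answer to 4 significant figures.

the harbour: 10.95 nmi = 20279.40 m.
the hill site: 30.402 km = 30402.00 m.
Spread: 30402.00 − 20279.40 = 10120 m.

10120 m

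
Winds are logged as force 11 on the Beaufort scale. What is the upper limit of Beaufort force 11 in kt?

Beaufort 11 (violent storm) spans 56–63 knots.

63 kt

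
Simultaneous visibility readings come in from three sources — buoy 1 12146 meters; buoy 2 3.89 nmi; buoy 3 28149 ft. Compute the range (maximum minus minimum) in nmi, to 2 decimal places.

buoy 1: 12146 m = 6.5583 nmi.
buoy 3: 28149 ft = 4.6327 nmi.
Spread: 6.5583 − 3.8900 = 2.67 nmi.

2.67 nmi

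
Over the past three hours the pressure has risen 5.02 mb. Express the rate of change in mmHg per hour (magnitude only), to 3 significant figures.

5.02 mb / 3 h × 0.750062 mmHg/mb = 1.26 mmHg/h.

1.26 mmHg per hour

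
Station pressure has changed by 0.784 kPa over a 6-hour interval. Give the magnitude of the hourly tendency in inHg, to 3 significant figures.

0.784 kPa / 6 h × 0.2953 inHg/kPa = 0.0386 inHg/h.

0.0386 inHg per hour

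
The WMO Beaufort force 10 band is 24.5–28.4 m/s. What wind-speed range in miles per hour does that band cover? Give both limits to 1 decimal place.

54.8 to 63.5 mph

24.5–28.4 m/s × 2.237 = 54.8–63.5 mph.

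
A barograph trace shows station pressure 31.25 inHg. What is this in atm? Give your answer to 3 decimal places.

1.044 atm

1 inHg = 0.0334211 atm, so 31.25 × 0.0334211 = 1.044 atm.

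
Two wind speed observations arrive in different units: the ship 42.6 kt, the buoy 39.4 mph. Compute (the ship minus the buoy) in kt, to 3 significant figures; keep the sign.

8.36 kt

the buoy: 39.4 mph = 34.2377 kt.
Difference: 42.6000 − 34.2377 = 8.36 kt.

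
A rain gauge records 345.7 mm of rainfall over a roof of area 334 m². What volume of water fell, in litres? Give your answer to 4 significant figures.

115500 litres

1 mm over 1 m² is 1 L, so volume = 345.7 × 334 = 115463.8 L ≈ 115500 L.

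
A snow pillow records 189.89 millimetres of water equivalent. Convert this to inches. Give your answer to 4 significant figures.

1 mm = 0.0393701 in, so 189.89 × 0.0393701 = 7.476 in.

7.476 in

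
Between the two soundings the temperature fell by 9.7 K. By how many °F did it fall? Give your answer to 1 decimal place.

For a temperature change the 32° offset cancels: Δ°F = 9.7 × 1.8 = 17.5 °F.

17.5 °F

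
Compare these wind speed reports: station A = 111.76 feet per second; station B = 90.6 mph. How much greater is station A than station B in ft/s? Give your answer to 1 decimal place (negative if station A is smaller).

station B: 90.6 mph = 132.880 ft/s.
Difference: 111.760 − 132.880 = -21.1 ft/s.

-21.1 ft/s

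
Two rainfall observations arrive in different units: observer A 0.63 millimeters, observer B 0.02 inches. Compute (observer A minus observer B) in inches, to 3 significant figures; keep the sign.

0.00480 in

observer A: 0.63 mm = 0.0248031 in.
Difference: 0.0248031 − 0.0200000 = 0.00480 in.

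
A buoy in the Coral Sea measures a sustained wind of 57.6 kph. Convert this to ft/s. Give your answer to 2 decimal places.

1 km/h = 0.911344 ft/s, so 57.6 × 0.911344 = 52.49 ft/s.

52.49 ft/s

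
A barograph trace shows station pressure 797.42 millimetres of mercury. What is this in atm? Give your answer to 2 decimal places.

1.05 atm

1 mmHg = 0.00131579 atm, so 797.42 × 0.00131579 = 1.05 atm.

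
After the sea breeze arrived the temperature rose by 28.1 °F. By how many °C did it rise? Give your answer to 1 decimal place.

A change of 1 °C equals a change of 1.8 °F: Δ°C = 28.1 × 0.5556 = 15.6 °C.

15.6 °C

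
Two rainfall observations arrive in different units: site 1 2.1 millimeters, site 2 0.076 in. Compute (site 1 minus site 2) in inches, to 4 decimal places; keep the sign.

0.0067 in

site 1: 2.1 mm = 0.082677 in.
Difference: 0.082677 − 0.076000 = 0.0067 in.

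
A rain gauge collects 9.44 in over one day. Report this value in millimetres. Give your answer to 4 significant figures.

239.8 mm

1 in = 25.4 mm, so 9.44 × 25.4 = 239.8 mm.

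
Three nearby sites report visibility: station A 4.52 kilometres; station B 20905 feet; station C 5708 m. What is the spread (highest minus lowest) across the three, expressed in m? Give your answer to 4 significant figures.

1852 m

station A: 4.52 km = 4520.00 m.
station B: 20905 ft = 6371.84 m.
Spread: 6371.84 − 4520.00 = 1852 m.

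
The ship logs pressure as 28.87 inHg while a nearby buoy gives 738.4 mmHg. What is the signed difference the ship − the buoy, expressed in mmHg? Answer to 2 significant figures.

the ship: 28.87 inHg = 733.298 mmHg.
Difference: 733.298 − 738.400 = -5.1 mmHg.

-5.1 mmHg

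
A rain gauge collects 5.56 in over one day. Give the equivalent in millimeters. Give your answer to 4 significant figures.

141.2 mm

1 in = 25.4 mm, so 5.56 × 25.4 = 141.2 mm.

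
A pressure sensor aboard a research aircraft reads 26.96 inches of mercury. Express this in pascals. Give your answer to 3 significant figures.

1 inHg = 3386.39 Pa, so 26.96 × 3386.39 = 91300 Pa.

91300 Pa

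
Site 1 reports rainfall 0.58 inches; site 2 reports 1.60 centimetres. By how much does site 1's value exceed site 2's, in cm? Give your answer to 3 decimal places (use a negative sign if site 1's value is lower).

-0.127 cm

site 1: 0.58 in = 1.47320 cm.
Difference: 1.47320 − 1.60000 = -0.127 cm.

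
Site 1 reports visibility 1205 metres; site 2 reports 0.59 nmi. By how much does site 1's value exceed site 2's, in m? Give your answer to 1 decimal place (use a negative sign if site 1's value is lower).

site 2: 0.59 nmi = 1092.680 m.
Difference: 1205.000 − 1092.680 = 112.3 m.

112.3 m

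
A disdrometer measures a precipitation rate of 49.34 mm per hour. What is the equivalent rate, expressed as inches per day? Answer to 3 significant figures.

49.34 mm/hour × 0.0393701 in/mm × 24 hour/day = 46.6 in/day.

46.6 in/day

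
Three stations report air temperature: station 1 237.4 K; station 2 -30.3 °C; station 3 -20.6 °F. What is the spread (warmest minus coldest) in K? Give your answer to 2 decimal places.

station 1: 237.4 K = -35.750 °C.
station 3: -20.6 °F = -29.222 °C.
Spread: (-29.222) − (-35.750) = 6.528 °C.

6.53 K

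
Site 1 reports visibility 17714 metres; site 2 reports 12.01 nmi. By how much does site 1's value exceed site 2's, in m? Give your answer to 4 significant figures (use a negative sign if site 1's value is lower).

site 2: 12.01 nmi = 22242.52 m.
Difference: 17714.00 − 22242.52 = -4529 m.

-4529 m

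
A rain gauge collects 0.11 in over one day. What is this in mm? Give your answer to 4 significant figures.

1 in = 25.4 mm, so 0.11 × 25.4 = 2.794 mm.

2.794 mm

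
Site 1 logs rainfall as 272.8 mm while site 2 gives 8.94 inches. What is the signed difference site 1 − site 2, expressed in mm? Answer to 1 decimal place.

site 2: 8.94 in = 227.076 mm.
Difference: 272.800 − 227.076 = 45.7 mm.

45.7 mm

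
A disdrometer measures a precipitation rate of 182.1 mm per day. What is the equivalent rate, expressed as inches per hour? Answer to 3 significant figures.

182.1 mm/day × 0.0393701 in/mm × 0.0416667 day/hour = 0.299 in/hour.

0.299 in/hour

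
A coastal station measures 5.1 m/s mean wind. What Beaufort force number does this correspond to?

5.1 m/s lies in the Beaufort 3 band (gentle breeze, 3.4–5.4 m/s).

Beaufort force 3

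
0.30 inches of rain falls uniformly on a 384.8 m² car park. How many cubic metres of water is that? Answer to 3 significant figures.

2.93 cubic metres

Depth: 0.30 in × 25.4 = 7.62 mm.
1 mm over 1 m² is 1 L, so volume = 7.62 × 384.8 = 2932.176 L = 2.93 m³.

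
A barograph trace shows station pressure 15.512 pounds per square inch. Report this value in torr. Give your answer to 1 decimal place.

802.2 mmHg

1 psi = 51.7149 mmHg, so 15.512 × 51.7149 = 802.2 mmHg.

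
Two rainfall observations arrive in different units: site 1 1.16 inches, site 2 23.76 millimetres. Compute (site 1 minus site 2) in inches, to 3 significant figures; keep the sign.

site 2: 23.76 mm = 0.93543 in.
Difference: 1.16000 − 0.93543 = 0.225 in.

0.225 in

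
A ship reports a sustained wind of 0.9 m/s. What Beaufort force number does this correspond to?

Beaufort force 1

0.9 m/s lies in the Beaufort 1 band (light air, 0.3–1.5 m/s).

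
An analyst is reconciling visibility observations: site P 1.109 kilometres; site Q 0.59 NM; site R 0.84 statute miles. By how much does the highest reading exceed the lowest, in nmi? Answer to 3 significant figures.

0.140 nmi

site P: 1.109 km = 0.59881 nmi.
site R: 0.84 SM = 0.72994 nmi.
Spread: 0.72994 − 0.59000 = 0.140 nmi.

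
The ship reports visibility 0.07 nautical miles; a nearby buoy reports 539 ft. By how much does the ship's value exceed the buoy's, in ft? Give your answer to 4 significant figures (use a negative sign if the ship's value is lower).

the ship: 0.07 nmi = 425.328 ft.
Difference: 425.328 − 539.000 = -113.7 ft.

-113.7 ft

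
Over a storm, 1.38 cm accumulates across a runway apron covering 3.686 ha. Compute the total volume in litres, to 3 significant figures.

Depth: 1.38 cm × 10 = 13.8 mm.
Area: 3.686 ha = 36860 m².
1 mm over 1 m² is 1 L, so volume = 13.8 × 36860 = 508668 L ≈ 509000 L.

509000 litres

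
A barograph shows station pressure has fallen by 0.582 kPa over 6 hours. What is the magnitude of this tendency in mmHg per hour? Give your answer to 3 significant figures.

0.582 kPa / 6 h × 7.50062 mmHg/kPa = 0.728 mmHg/h.

0.728 mmHg per hour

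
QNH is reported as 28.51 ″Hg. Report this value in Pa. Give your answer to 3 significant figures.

1 inHg = 3386.39 Pa, so 28.51 × 3386.39 = 96500 Pa.

96500 Pa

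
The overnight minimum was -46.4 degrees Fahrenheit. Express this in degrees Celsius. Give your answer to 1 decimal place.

°C = (°F − 32) × 5/9 = (-46.4 − 32) / 1.8 = -43.6 °C.

-43.6 °C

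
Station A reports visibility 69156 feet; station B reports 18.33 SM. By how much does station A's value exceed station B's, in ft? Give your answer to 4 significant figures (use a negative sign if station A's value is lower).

-27630 ft

station B: 18.33 SM = 96782.40 ft.
Difference: 69156.00 − 96782.40 = -27630 ft.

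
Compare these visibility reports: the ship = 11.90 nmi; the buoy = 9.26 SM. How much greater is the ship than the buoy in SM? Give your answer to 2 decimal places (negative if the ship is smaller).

the ship: 11.90 nmi = 13.6943 SM.
Difference: 13.6943 − 9.2600 = 4.43 SM.

4.43 SM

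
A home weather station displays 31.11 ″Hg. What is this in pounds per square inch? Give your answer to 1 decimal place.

15.3 psi

1 inHg = 0.491154 psi, so 31.11 × 0.491154 = 15.3 psi.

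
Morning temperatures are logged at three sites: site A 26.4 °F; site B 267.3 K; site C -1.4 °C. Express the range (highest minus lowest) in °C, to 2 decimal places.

site A: 26.4 °F = -3.111 °C.
site B: 267.3 K = -5.850 °C.
Spread: (-1.400) − (-5.850) = 4.450 °C.

4.45 °C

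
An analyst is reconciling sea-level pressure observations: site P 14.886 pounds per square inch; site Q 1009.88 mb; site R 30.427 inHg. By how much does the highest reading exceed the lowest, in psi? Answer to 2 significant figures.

site Q: 1009.88 mb = 14.6471 psi.
site R: 30.427 inHg = 14.9443 psi.
Spread: 14.9443 − 14.6471 = 0.30 psi.

0.30 psi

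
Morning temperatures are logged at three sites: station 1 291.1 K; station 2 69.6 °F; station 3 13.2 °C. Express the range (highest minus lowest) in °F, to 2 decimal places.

13.84 °F

station 1: 291.1 K = 17.950 °C.
station 2: 69.6 °F = 20.889 °C.
Spread: 20.889 − 13.200 = 7.689 °C = 13.84 °F.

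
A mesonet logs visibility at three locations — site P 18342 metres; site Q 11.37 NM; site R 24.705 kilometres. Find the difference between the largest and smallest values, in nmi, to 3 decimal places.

site P: 18342 m = 9.90389 nmi.
site R: 24.705 km = 13.33963 nmi.
Spread: 13.33963 − 9.90389 = 3.436 nmi.

3.436 nmi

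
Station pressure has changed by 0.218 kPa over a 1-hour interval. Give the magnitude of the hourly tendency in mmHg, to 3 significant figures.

1.64 mmHg per hour

0.218 kPa / 1 h × 7.50062 mmHg/kPa = 1.64 mmHg/h.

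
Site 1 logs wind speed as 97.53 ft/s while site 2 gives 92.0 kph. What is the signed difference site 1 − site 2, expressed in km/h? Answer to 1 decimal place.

site 1: 97.53 ft/s = 107.018 km/h.
Difference: 107.018 − 92.000 = 15.0 km/h.

15.0 km/h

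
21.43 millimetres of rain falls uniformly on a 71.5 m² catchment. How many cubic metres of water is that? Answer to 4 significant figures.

1.532 cubic metres

1 mm over 1 m² is 1 L, so volume = 21.43 × 71.5 = 1532.245 L = 1.532 m³.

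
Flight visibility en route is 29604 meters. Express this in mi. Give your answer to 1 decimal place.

18.4 SM

1 m = 0.000621371 SM, so 29604 × 0.000621371 = 18.4 SM.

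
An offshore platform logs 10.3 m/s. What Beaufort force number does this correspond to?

10.3 m/s lies in the Beaufort 5 band (fresh breeze, 8.0–10.7 m/s).

Beaufort force 5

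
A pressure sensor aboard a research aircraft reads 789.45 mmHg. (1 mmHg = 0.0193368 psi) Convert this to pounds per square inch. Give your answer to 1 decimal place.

1 mmHg = 0.0193368 psi, so 789.45 × 0.0193368 = 15.3 psi.

15.3 psi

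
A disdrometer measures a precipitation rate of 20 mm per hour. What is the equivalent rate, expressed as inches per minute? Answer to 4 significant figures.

0.01312 in/minute

20 mm/hour × 0.0393701 in/mm × 0.0166667 hour/minute = 0.01312 in/minute.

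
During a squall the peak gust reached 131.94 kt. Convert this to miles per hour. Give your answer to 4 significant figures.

1 kt = 1.15078 mph, so 131.94 × 1.15078 = 151.8 mph.

151.8 mph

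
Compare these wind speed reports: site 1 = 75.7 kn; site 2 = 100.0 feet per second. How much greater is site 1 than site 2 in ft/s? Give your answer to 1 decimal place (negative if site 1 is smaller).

27.8 ft/s

site 1: 75.7 kt = 127.767 ft/s.
Difference: 127.767 − 100.000 = 27.8 ft/s.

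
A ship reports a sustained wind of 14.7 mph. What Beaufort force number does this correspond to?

Beaufort force 4

14.7 mph = 6.6 m/s, which is Beaufort 4 (moderate breeze, 5.5–7.9 m/s).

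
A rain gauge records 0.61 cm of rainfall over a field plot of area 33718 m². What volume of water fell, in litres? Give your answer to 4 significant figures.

Depth: 0.61 cm × 10 = 6.1 mm.
1 mm over 1 m² is 1 L, so volume = 6.1 × 33718 = 205679.8 L ≈ 205700 L.

205700 litres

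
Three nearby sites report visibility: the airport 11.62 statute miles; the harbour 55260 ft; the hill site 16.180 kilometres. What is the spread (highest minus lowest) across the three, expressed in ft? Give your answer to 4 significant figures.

8270 ft

the airport: 11.62 SM = 61353.60 ft.
the hill site: 16.180 km = 53083.99 ft.
Spread: 61353.60 − 53083.99 = 8270 ft.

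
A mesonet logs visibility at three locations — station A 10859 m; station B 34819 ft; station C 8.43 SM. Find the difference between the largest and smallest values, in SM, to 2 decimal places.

station A: 10859 m = 6.7475 SM.
station B: 34819 ft = 6.5945 SM.
Spread: 8.4300 − 6.5945 = 1.84 SM.

1.84 SM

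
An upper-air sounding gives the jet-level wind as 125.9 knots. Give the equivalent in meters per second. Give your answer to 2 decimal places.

64.77 m/s

1 kt = 0.514444 m/s, so 125.9 × 0.514444 = 64.77 m/s.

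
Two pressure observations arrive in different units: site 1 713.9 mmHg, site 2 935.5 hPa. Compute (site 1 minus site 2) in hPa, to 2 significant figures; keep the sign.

site 1: 713.9 mmHg = 951.79 hPa.
Difference: 951.79 − 935.50 = 16 hPa.

16 hPa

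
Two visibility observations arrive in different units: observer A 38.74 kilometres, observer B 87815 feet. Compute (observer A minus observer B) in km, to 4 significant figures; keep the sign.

11.97 km

observer B: 87815 ft = 26.7660 km.
Difference: 38.7400 − 26.7660 = 11.97 km.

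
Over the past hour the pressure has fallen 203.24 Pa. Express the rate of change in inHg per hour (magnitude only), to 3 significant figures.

203.24 Pa / 1 h × 0.0002953 inHg/Pa = 0.0600 inHg/h.

0.0600 inHg per hour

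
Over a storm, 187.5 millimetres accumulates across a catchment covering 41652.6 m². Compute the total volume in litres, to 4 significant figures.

1 mm over 1 m² is 1 L, so volume = 187.5 × 41652.6 = 7809862.5 L ≈ 7810000 L.

7810000 litres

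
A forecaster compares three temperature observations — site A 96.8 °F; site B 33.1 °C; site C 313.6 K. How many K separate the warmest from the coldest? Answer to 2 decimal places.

7.35 K

site A: 96.8 °F = 36.000 °C.
site C: 313.6 K = 40.450 °C.
Spread: 40.450 − 33.100 = 7.350 °C.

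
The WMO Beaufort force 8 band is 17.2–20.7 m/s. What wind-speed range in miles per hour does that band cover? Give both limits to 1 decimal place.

17.2–20.7 m/s × 2.237 = 38.5–46.3 mph.

38.5 to 46.3 mph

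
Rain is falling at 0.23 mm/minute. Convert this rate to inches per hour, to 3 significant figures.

0.23 mm/minute × 0.0393701 in/mm × 60 minute/hour = 0.543 in/hour.

0.543 in/hour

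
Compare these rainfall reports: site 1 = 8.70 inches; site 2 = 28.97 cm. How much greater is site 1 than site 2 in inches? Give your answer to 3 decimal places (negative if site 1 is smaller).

-2.706 in

site 2: 28.97 cm = 11.40551 in.
Difference: 8.70000 − 11.40551 = -2.706 in.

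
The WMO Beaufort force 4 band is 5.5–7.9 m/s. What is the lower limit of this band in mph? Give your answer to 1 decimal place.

12.3 mph

5.5–7.9 m/s × 2.237 = 12.3–17.7 mph.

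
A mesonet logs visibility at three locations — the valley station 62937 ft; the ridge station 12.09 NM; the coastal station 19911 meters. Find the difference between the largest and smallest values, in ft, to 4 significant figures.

10520 ft

the ridge station: 12.09 nmi = 73460.24 ft.
the coastal station: 19911 m = 65324.80 ft.
Spread: 73460.24 − 62937.00 = 10520 ft.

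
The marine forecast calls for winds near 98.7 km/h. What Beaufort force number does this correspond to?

Beaufort force 10

98.7 km/h = 27.4 m/s, which is Beaufort 10 (storm, 24.5–28.4 m/s).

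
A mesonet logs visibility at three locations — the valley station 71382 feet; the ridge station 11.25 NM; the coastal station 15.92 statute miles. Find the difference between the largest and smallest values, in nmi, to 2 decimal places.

2.58 nmi

the valley station: 71382 ft = 11.7480 nmi.
the coastal station: 15.92 SM = 13.8341 nmi.
Spread: 13.8341 − 11.2500 = 2.58 nmi.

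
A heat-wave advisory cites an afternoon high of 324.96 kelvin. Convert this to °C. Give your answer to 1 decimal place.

51.8 °C

°C = 324.96 − 273.15 = 51.8 °C.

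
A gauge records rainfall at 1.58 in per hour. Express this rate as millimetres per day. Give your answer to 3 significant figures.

1.58 in/hour × 25.4 mm/in × 24 hour/day = 963 mm/day.

963 mm/day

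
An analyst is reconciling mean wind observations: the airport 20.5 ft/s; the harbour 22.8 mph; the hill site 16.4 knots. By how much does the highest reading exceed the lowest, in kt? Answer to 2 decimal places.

the airport: 20.5 ft/s = 12.1459 kt.
the harbour: 22.8 mph = 19.8127 kt.
Spread: 19.8127 − 12.1459 = 7.67 kt.

7.67 kt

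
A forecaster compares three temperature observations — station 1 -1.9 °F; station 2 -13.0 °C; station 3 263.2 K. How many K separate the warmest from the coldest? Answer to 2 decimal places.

8.88 K

station 1: -1.9 °F = -18.833 °C.
station 3: 263.2 K = -9.950 °C.
Spread: (-9.950) − (-18.833) = 8.883 °C.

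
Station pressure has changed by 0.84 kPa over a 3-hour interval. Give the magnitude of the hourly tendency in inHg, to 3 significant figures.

0.0827 inHg per hour

0.84 kPa / 3 h × 0.2953 inHg/kPa = 0.0827 inHg/h.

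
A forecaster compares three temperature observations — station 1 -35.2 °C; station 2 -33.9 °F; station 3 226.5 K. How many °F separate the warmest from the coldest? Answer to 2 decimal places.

station 2: -33.9 °F = -36.611 °C.
station 3: 226.5 K = -46.650 °C.
Spread: (-35.200) − (-46.650) = 11.450 °C = 20.61 °F.

20.61 °F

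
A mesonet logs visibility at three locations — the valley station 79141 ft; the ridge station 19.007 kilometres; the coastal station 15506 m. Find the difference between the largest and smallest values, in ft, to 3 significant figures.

28300 ft

the ridge station: 19.007 km = 62358.92 ft.
the coastal station: 15506 m = 50872.70 ft.
Spread: 79141.00 − 50872.70 = 28300 ft.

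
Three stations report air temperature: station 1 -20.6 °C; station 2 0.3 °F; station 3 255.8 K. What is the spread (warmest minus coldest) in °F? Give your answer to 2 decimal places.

5.85 °F

station 2: 0.3 °F = -17.611 °C.
station 3: 255.8 K = -17.350 °C.
Spread: (-17.350) − (-20.600) = 3.250 °C = 5.85 °F.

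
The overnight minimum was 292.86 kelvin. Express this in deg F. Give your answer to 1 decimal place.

First to °C: 19.71 °C.
Then to °F: 67.5 °F.

67.5 °F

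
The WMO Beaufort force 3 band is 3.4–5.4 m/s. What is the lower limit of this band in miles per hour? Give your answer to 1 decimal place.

3.4–5.4 m/s × 2.237 = 7.6–12.1 mph.

7.6 mph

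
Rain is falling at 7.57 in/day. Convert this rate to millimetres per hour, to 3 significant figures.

7.57 in/day × 25.4 mm/in × 0.0416667 day/hour = 8.01 mm/hour.

8.01 mm/hour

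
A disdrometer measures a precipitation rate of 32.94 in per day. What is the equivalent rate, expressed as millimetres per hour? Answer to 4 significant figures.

32.94 in/day × 25.4 mm/in × 0.0416667 day/hour = 34.86 mm/hour.

34.86 mm/hour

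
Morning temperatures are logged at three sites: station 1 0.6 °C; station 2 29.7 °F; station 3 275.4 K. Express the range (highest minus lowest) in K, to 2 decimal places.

station 2: 29.7 °F = -1.278 °C.
station 3: 275.4 K = 2.250 °C.
Spread: 2.250 − (-1.278) = 3.528 °C.

3.53 K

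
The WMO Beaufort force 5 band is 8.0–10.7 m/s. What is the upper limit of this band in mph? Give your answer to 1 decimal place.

23.9 mph

8.0–10.7 m/s × 2.237 = 17.9–23.9 mph.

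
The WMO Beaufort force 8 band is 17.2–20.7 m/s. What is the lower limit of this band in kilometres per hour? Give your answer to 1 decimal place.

17.2–20.7 m/s × 3.6 = 61.9–74.5 km/h.

61.9 km/h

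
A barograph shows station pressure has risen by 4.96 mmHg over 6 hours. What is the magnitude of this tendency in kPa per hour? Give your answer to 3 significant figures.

4.96 mmHg / 6 h × 0.133322 kPa/mmHg = 0.110 kPa/h.

0.110 kPa per hour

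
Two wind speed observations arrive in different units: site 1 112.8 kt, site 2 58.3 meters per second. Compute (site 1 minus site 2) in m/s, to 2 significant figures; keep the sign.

site 1: 112.8 kt = 58.0293 m/s.
Difference: 58.0293 − 58.3000 = -0.27 m/s.

-0.27 m/s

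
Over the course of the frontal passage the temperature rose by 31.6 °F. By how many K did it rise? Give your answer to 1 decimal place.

17.6 K

Converting a difference, only the 9/5 scale factor applies: ΔK = 31.6 × 0.5556 = 17.6 K.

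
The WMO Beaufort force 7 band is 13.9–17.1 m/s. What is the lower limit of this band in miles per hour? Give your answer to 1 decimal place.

31.1 mph

13.9–17.1 m/s × 2.237 = 31.1–38.3 mph.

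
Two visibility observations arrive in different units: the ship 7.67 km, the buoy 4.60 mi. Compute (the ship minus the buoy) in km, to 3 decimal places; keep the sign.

0.267 km

the buoy: 4.60 SM = 7.40298 km.
Difference: 7.67000 − 7.40298 = 0.267 km.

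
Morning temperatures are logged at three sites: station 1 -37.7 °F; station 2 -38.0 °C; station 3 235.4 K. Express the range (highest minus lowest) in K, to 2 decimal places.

0.97 K

station 1: -37.7 °F = -38.722 °C.
station 3: 235.4 K = -37.750 °C.
Spread: (-37.750) − (-38.722) = 0.972 °C.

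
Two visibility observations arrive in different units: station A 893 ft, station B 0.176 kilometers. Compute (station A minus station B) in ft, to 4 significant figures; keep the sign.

station B: 0.176 km = 577.428 ft.
Difference: 893.000 − 577.428 = 315.6 ft.

315.6 ft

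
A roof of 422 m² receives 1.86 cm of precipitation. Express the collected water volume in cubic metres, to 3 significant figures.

Depth: 1.86 cm × 10 = 18.6 mm.
1 mm over 1 m² is 1 L, so volume = 18.6 × 422 = 7849.2 L = 7.85 m³.

7.85 cubic metres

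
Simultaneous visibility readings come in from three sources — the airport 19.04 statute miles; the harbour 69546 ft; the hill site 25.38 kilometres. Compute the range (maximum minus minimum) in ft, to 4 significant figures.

30990 ft

the airport: 19.04 SM = 100531.20 ft.
the hill site: 25.38 km = 83267.72 ft.
Spread: 100531.20 − 69546.00 = 30990 ft.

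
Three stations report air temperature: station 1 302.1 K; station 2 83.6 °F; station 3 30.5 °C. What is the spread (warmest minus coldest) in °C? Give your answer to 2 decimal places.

station 1: 302.1 K = 28.950 °C.
station 2: 83.6 °F = 28.667 °C.
Spread: 30.500 − 28.667 = 1.833 °C.

1.83 °C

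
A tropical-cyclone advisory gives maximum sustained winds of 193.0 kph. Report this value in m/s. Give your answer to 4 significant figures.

53.61 m/s

1 km/h = 0.277778 m/s, so 193.0 × 0.277778 = 53.61 m/s.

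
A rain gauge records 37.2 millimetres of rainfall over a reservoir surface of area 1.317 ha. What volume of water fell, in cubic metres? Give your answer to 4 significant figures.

Area: 1.317 ha = 13170 m².
1 mm over 1 m² is 1 L, so volume = 37.2 × 13170 = 489924 L = 489.9 m³.

489.9 cubic metres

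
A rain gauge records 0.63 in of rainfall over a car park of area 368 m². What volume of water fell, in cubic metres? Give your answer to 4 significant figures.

5.889 cubic metres

Depth: 0.63 in × 25.4 = 16.002 mm.
1 mm over 1 m² is 1 L, so volume = 16.002 × 368 = 5888.736 L = 5.889 m³.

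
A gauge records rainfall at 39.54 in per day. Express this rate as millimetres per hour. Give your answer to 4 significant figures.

41.85 mm/hour

39.54 in/day × 25.4 mm/in × 0.0416667 day/hour = 41.85 mm/hour.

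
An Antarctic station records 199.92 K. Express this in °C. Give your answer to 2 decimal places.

°C = 199.92 − 273.15 = -73.23 °C.

-73.23 °C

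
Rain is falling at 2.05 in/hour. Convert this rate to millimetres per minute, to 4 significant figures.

0.8678 mm/minute

2.05 in/hour × 25.4 mm/in × 0.0166667 hour/minute = 0.8678 mm/minute.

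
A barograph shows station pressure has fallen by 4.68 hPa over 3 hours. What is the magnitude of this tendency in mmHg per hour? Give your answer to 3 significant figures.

4.68 hPa / 3 h × 0.750062 mmHg/hPa = 1.17 mmHg/h.

1.17 mmHg per hour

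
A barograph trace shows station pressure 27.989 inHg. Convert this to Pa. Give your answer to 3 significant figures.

94800 Pa

1 inHg = 3386.39 Pa, so 27.989 × 3386.39 = 94800 Pa.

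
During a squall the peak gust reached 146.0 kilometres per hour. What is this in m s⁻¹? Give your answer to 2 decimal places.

40.56 m/s

1 km/h = 0.277778 m/s, so 146.0 × 0.277778 = 40.56 m/s.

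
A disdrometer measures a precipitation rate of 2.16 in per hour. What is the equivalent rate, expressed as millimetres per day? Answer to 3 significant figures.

2.16 in/hour × 25.4 mm/in × 24 hour/day = 1320 mm/day.

1320 mm/day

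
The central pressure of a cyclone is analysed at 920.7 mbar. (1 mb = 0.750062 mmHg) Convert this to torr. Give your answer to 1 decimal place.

690.6 mmHg

1 mb = 0.750062 mmHg, so 920.7 × 0.750062 = 690.6 mmHg.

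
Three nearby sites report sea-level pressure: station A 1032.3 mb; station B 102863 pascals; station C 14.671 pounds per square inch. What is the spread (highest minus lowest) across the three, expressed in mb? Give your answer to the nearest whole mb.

station B: 102863 Pa = 1028.63 mb.
station C: 14.671 psi = 1011.53 mb.
Spread: 1032.30 − 1011.53 = 21 mb.

21 mb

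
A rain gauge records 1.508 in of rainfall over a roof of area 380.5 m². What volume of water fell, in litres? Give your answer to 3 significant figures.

Depth: 1.508 in × 25.4 = 38.3032 mm.
1 mm over 1 m² is 1 L, so volume = 38.3032 × 380.5 = 14574.368 L ≈ 14600 L.

14600 litres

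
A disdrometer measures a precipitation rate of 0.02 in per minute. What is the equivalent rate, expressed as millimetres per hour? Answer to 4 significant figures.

0.02 in/minute × 25.4 mm/in × 60 minute/hour = 30.48 mm/hour.

30.48 mm/hour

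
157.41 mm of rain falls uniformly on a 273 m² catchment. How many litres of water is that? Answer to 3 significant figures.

1 mm over 1 m² is 1 L, so volume = 157.41 × 273 = 42972.93 L ≈ 43000 L.

43000 litres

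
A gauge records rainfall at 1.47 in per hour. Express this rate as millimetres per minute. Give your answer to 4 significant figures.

1.47 in/hour × 25.4 mm/in × 0.0166667 hour/minute = 0.6223 mm/minute.

0.6223 mm/minute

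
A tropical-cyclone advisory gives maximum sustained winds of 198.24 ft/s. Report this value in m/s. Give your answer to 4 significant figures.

60.42 m/s

1 ft/s = 0.3048 m/s, so 198.24 × 0.3048 = 60.42 m/s.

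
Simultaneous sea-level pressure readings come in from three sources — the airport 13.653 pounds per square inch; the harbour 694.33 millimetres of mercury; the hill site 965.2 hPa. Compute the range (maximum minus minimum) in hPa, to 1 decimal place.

the airport: 13.653 psi = 941.341 hPa.
the harbour: 694.33 mmHg = 925.697 hPa.
Spread: 965.200 − 925.697 = 39.5 hPa.

39.5 hPa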